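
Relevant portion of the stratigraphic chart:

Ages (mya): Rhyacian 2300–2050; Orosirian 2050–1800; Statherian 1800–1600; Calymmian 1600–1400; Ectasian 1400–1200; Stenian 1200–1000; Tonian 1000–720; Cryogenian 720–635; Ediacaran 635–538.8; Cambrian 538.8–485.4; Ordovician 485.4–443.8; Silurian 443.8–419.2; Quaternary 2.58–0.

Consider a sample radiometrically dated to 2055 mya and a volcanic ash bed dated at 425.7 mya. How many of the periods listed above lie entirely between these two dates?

10

The older date is 2055 Ma and the younger is 425.7 Ma.
Periods with start < 2055 and end > 425.7 Ma: Orosirian (2050–1800), Statherian (1800–1600), Calymmian (1600–1400), Ectasian (1400–1200), Stenian (1200–1000), Tonian (1000–720), Cryogenian (720–635), Ediacaran (635–538.8), Cambrian (538.8–485.4), Ordovician (485.4–443.8).
That is 10 complete periods.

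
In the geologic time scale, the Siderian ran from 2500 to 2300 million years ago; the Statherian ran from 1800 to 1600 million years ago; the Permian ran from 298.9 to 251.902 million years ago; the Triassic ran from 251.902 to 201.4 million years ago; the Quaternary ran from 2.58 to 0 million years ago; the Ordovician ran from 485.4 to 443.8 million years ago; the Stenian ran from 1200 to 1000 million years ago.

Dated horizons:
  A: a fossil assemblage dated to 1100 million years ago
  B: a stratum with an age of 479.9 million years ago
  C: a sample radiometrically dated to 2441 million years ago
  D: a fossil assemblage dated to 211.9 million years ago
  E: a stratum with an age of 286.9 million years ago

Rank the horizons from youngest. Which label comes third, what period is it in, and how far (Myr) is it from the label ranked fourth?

Sorted youngest-first by Ma: D (211.9), E (286.9), B (479.9), A (1100), C (2441).
The third youngest is B at 479.9 Ma, which lies in 485.4–443.8 Ma: the Ordovician.
The fourth youngest is A at 1100 Ma; separation = |479.9 − 1100| = 620.1 Myr.

B, in the Ordovician; 620.1 million years to A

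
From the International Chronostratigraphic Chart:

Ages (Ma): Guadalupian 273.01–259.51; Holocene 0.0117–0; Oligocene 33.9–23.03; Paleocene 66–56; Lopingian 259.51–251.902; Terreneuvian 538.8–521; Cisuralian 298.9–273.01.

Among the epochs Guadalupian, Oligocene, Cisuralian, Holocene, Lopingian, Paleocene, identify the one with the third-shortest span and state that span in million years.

Start − end for each: Guadalupian 273.01 − 259.51 = 13.5; Oligocene 33.9 − 23.03 = 10.87; Cisuralian 298.9 − 273.01 = 25.89; Holocene 0.0117 − 0 = 0.0117; Lopingian 259.51 − 251.902 = 7.608; Paleocene 66 − 56 = 10.
Ranking these from shortest: Holocene < Lopingian < Paleocene < Oligocene < Guadalupian < Cisuralian.
Position 3 in that ranking is Paleocene, which lasted 10 Myr.

Paleocene, 10 million years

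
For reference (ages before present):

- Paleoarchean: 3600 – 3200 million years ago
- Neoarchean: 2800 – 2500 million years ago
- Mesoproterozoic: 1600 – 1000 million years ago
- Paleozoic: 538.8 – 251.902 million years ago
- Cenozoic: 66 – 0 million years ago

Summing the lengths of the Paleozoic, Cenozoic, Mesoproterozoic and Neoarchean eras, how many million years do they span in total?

Duration is start − end for each: (538.8 − 251.902) + (66 − 0) + (1600 − 1000) + (2800 − 2500).
That is 286.898 + 66 + 600 + 300, which totals 1252.898 million years.

1252.898 million years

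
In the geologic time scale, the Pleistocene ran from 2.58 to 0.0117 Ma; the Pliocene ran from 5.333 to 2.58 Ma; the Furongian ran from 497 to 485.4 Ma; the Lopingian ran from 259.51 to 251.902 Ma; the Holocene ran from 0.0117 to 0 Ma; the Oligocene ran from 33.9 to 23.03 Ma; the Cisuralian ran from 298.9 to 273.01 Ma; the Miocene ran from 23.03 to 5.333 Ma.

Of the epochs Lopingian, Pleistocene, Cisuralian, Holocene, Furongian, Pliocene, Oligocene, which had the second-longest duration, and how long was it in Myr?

Start − end for each: Lopingian 259.51 − 251.902 = 7.608; Pleistocene 2.58 − 0.0117 = 2.5683; Cisuralian 298.9 − 273.01 = 25.89; Holocene 0.0117 − 0 = 0.0117; Furongian 497 − 485.4 = 11.6; Pliocene 5.333 − 2.58 = 2.753; Oligocene 33.9 − 23.03 = 10.87.
Ranking these from longest: Cisuralian > Furongian > Oligocene > Lopingian > Pliocene > Pleistocene > Holocene.
Position 2 in that ranking is Furongian, which lasted 11.6 Myr.

Furongian, 11.6 million years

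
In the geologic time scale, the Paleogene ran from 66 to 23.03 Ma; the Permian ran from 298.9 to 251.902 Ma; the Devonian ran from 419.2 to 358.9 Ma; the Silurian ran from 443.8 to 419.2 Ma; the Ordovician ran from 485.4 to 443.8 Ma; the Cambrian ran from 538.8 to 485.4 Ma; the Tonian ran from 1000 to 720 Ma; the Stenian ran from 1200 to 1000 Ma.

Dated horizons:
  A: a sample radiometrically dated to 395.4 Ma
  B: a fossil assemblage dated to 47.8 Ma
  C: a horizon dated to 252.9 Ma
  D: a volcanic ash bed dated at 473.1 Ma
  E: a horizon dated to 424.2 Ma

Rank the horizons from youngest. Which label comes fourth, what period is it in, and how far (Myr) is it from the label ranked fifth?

Smaller Ma means younger, so youngest first: B 47.8 < C 252.9 < A 395.4 < E 424.2 < D 473.1.
Counting 4 along gives E (424.2 Ma); the excerpt puts that inside the Silurian, 443.8–419.2 Ma.
Next in line is D (473.1 Ma), and 473.1 − 424.2 = 48.9 Myr.

E, in the Silurian; 48.9 million years to D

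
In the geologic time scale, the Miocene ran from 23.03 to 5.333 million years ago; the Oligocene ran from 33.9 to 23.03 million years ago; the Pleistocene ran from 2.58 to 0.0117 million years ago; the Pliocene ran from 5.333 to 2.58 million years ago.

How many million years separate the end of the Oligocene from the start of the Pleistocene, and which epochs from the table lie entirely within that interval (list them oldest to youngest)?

20.45 million years; Miocene, Pliocene

End of Oligocene = 23.03 Ma; start of Pleistocene = 2.58 Ma.
Gap = 23.03 − 2.58 = 20.45 Myr.
Epochs wholly inside 23.03–2.58 Ma: Miocene (23.03–5.333), Pliocene (5.333–2.58).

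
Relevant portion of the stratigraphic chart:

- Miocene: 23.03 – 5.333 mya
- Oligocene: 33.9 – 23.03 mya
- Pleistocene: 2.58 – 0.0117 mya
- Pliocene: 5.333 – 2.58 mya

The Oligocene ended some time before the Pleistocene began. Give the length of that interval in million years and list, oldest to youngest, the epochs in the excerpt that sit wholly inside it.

20.45 million years; Miocene, Pliocene

End of Oligocene = 23.03 Ma; start of Pleistocene = 2.58 Ma.
Gap = 23.03 − 2.58 = 20.45 Myr.
Epochs wholly inside 23.03–2.58 Ma: Miocene (23.03–5.333), Pliocene (5.333–2.58).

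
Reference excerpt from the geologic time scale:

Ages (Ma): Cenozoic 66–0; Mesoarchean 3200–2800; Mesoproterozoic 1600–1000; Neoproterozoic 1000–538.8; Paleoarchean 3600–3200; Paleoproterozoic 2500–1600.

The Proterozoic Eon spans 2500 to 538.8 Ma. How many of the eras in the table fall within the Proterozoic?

3

Eras inside 2500–538.8 Ma: Paleoproterozoic, Mesoproterozoic, Neoproterozoic — 3 in total.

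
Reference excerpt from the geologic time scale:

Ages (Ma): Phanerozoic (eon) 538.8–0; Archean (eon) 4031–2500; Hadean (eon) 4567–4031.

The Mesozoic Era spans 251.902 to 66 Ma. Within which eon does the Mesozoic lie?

Phanerozoic

The Mesozoic (251.902–66 Ma) lies entirely within 538.8–0 Ma, the Phanerozoic Eon.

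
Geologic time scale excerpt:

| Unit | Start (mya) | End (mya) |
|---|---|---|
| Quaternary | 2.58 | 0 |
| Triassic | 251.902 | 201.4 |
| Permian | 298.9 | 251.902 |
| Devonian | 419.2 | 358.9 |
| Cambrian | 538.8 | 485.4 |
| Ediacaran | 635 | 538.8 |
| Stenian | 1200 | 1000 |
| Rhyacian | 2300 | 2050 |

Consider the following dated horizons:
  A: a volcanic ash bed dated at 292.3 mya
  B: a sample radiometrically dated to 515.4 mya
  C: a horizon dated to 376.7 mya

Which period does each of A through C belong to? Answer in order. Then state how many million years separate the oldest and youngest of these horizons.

Match each age against the start–end ranges in the excerpt: A = 292.3 Ma → Permian (298.9–251.902); B = 515.4 Ma → Cambrian (538.8–485.4); C = 376.7 Ma → Devonian (419.2–358.9).
The largest age is 515.4 Ma and the smallest is 292.3 Ma; their difference is 223.1 Myr.

A — Permian; B — Cambrian; C — Devonian; span 223.1 million years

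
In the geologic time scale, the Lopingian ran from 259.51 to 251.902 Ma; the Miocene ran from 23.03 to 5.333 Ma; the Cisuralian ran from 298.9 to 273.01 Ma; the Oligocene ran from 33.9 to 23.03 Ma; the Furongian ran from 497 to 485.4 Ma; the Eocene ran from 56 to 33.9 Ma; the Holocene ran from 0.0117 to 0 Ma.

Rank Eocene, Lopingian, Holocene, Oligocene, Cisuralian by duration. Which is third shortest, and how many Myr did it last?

Durations: Eocene 22.1; Lopingian 7.608; Holocene 0.0117; Oligocene 10.87; Cisuralian 25.89 Myr.
Sorted shortest-first: Holocene (0.0117), Lopingian (7.608), Oligocene (10.87), Eocene (22.1), Cisuralian (25.89).
The third shortest is Oligocene at 10.87 Myr.

Oligocene, 10.87 million years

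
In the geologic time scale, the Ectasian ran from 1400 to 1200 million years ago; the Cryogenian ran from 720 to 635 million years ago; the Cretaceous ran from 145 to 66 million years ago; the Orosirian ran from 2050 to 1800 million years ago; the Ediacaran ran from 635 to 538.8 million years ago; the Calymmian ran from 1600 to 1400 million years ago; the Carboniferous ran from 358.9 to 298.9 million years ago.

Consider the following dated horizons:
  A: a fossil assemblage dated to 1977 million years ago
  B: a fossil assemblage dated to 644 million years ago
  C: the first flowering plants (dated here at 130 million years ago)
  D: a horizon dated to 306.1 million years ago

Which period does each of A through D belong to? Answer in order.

Match each age against the start–end ranges in the excerpt: A = 1977 Ma → Orosirian (2050–1800); B = 644 Ma → Cryogenian (720–635); C = 130 Ma → Cretaceous (145–66); D = 306.1 Ma → Carboniferous (358.9–298.9).

A — Orosirian; B — Cryogenian; C — Cretaceous; D — Carboniferous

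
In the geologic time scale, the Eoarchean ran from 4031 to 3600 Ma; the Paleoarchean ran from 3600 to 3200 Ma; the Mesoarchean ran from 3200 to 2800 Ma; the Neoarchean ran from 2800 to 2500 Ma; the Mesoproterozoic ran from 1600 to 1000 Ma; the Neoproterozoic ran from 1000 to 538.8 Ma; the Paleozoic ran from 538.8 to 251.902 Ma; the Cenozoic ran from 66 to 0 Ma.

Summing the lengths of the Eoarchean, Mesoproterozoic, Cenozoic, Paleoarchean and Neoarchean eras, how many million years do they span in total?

1797 million years

Duration is start − end for each: (4031 − 3600) + (1600 − 1000) + (66 − 0) + (3600 − 3200) + (2800 − 2500).
That is 431 + 600 + 66 + 400 + 300, which totals 1797 million years.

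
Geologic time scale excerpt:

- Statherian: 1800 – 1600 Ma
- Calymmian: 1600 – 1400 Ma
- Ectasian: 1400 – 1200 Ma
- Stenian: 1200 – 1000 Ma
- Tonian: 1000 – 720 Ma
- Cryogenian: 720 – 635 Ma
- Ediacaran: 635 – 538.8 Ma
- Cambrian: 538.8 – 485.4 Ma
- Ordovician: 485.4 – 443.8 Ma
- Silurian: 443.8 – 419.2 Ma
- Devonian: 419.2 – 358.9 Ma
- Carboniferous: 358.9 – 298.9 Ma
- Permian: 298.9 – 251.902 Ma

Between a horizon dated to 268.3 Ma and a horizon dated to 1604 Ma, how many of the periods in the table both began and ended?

1604 Ma sits inside the Statherian (1800–1600) and 268.3 Ma inside the Permian (298.9–251.902); neither of those is wholly between the two dates.
The listed periods lying completely between them are Calymmian, Ectasian, Stenian, Tonian, Cryogenian, Ediacaran, Cambrian, Ordovician, Silurian, Devonian, Carboniferous — 11 in all.

11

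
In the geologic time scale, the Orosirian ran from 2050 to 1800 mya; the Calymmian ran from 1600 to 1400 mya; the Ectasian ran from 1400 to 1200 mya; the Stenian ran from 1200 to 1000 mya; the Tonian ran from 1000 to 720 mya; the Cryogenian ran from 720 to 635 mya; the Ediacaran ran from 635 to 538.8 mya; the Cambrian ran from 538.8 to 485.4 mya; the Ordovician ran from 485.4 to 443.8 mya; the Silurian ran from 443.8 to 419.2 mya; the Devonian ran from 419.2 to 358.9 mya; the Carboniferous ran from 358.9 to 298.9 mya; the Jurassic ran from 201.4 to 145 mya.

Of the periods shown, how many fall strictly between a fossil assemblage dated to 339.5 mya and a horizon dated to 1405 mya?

9

1405 Ma sits inside the Calymmian (1600–1400) and 339.5 Ma inside the Carboniferous (358.9–298.9); neither of those is wholly between the two dates.
The listed periods lying completely between them are Ectasian, Stenian, Tonian, Cryogenian, Ediacaran, Cambrian, Ordovician, Silurian, Devonian — 9 in all.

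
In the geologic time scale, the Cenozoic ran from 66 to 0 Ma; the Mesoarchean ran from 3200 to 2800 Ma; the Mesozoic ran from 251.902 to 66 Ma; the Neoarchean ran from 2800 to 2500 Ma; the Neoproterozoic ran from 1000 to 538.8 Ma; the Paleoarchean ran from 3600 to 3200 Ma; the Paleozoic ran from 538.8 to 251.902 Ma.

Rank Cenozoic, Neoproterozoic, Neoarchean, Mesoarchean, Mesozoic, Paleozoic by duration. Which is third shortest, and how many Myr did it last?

Paleozoic, 286.898 million years

Durations: Cenozoic 66; Neoproterozoic 461.2; Neoarchean 300; Mesoarchean 400; Mesozoic 185.902; Paleozoic 286.898 Myr.
Sorted shortest-first: Cenozoic (66), Mesozoic (185.902), Paleozoic (286.898), Neoarchean (300), Mesoarchean (400), Neoproterozoic (461.2).
The third shortest is Paleozoic at 286.898 Myr.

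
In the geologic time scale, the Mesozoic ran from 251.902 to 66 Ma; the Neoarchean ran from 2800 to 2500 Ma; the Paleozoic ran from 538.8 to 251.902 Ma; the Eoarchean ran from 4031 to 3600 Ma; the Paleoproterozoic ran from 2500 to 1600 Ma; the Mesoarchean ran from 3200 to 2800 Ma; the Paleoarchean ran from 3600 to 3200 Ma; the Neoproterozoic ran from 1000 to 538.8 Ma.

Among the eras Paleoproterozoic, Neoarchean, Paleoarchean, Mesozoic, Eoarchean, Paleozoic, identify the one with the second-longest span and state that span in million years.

Start − end for each: Paleoproterozoic 2500 − 1600 = 900; Neoarchean 2800 − 2500 = 300; Paleoarchean 3600 − 3200 = 400; Mesozoic 251.902 − 66 = 185.902; Eoarchean 4031 − 3600 = 431; Paleozoic 538.8 − 251.902 = 286.898.
Ranking these from longest: Paleoproterozoic > Eoarchean > Paleoarchean > Neoarchean > Paleozoic > Mesozoic.
Position 2 in that ranking is Eoarchean, which lasted 431 Myr.

Eoarchean, 431 million years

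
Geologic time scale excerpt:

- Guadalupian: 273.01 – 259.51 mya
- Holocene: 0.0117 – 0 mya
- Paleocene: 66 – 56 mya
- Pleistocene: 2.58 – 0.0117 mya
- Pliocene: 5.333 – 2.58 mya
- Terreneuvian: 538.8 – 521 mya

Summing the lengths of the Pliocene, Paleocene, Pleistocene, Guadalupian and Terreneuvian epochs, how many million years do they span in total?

Each duration: Pliocene = 2.753; Paleocene = 10; Pleistocene = 2.5683; Guadalupian = 13.5; Terreneuvian = 17.8.
Sum: 2.753 + 10 + 2.5683 + 13.5 + 17.8 = 46.6213 Myr.

46.6213 million years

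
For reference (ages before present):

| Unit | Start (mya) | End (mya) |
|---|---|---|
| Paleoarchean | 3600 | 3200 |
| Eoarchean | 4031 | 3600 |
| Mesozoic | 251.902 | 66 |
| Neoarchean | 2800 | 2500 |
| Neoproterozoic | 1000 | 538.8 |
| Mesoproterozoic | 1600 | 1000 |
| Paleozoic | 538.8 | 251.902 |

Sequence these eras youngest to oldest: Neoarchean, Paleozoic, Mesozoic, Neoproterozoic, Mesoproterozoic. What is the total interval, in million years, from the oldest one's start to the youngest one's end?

Start ages (Ma): Neoarchean 2800, Mesoproterozoic 1600, Neoproterozoic 1000, Paleozoic 538.8, Mesozoic 251.902.
Ordered youngest to oldest: Mesozoic, Paleozoic, Neoproterozoic, Mesoproterozoic, Neoarchean.
Span = 2800 − 66 = 2734 Myr.

Mesozoic, Paleozoic, Neoproterozoic, Mesoproterozoic, Neoarchean; total span 2734 Myr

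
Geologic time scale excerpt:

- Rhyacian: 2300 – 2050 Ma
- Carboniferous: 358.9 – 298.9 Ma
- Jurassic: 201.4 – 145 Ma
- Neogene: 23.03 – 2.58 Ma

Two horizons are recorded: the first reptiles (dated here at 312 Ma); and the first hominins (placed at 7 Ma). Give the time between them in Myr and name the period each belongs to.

Elapsed time: 312 − 7 = 305 Myr.
312 Ma lies within 358.9–298.9 Ma: Carboniferous.
7 Ma lies within 23.03–2.58 Ma: Neogene.

305 million years apart; the first in the Carboniferous, the second in the Neogene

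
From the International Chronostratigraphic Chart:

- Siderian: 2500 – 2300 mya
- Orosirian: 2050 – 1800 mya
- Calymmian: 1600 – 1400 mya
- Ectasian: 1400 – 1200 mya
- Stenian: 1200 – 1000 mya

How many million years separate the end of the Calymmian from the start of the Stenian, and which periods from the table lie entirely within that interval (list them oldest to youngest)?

The Calymmian closes at 1400 Ma and the Stenian opens at 1200 Ma, so the interval is 1400 − 1200 = 200 Myr.
A period fits inside if it starts at or after 1400 Ma and ends at or before 1200 Ma; oldest first that gives Ectasian.

200 million years; Ectasian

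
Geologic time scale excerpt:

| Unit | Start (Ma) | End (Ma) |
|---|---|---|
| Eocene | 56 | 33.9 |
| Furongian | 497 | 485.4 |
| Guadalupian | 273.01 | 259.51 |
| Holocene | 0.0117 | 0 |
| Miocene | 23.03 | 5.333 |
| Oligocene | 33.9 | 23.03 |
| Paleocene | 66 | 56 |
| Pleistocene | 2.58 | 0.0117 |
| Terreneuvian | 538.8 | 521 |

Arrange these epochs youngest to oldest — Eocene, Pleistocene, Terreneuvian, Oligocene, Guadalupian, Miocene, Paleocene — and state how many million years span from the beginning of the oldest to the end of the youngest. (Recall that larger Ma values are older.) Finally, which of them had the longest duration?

From the excerpt: Eocene 56–33.9; Pleistocene 2.58–0.0117; Terreneuvian 538.8–521; Oligocene 33.9–23.03; Guadalupian 273.01–259.51; Miocene 23.03–5.333; Paleocene 66–56 (Ma).
Larger Ma is earlier, so the oldest is Terreneuvian and the youngest is Pleistocene; youngest to oldest: Pleistocene, Miocene, Oligocene, Eocene, Paleocene, Guadalupian, Terreneuvian.
Oldest start 538.8 minus youngest end 0.0117 gives 538.7883 Myr overall.
Individual lengths (start − end): Oligocene 10.87; Pleistocene 2.5683; Terreneuvian 17.8; Eocene 22.1; Guadalupian 13.5; Paleocene 10; Miocene 17.697. The largest is Eocene at 22.1 Myr.

Pleistocene, Miocene, Oligocene, Eocene, Paleocene, Guadalupian, Terreneuvian; total span 538.7883 Myr; longest is Eocene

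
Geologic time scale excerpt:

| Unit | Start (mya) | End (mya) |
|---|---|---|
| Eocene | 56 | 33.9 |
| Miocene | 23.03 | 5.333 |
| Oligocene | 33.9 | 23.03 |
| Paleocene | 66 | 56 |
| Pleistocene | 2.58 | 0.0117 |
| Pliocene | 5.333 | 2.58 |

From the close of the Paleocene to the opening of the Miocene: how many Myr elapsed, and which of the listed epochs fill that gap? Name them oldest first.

The Paleocene closes at 56 Ma and the Miocene opens at 23.03 Ma, so the interval is 56 − 23.03 = 32.97 Myr.
An epoch fits inside if it starts at or after 56 Ma and ends at or before 23.03 Ma; oldest first that gives Eocene, Oligocene.

32.97 million years; Eocene, Oligocene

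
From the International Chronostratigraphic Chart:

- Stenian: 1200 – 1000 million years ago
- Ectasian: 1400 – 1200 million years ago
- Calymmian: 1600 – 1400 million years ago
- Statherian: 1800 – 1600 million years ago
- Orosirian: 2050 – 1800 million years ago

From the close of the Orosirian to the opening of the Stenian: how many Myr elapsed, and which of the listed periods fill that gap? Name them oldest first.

End of Orosirian = 1800 Ma; start of Stenian = 1200 Ma.
Gap = 1800 − 1200 = 600 Myr.
Periods wholly inside 1800–1200 Ma: Statherian (1800–1600), Calymmian (1600–1400), Ectasian (1400–1200).

600 million years; Statherian, Calymmian, Ectasian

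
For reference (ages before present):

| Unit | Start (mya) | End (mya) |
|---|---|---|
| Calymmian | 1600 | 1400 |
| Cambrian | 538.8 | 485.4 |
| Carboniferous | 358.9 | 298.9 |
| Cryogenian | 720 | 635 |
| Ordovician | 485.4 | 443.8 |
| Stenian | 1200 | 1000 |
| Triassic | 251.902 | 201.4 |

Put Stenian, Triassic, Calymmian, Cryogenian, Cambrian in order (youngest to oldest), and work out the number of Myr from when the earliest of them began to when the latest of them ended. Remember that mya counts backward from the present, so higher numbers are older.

From the excerpt: Stenian 1200–1000; Triassic 251.902–201.4; Calymmian 1600–1400; Cryogenian 720–635; Cambrian 538.8–485.4 (Ma).
Larger Ma is earlier, so the oldest is Calymmian and the youngest is Triassic; youngest to oldest: Triassic, Cambrian, Cryogenian, Stenian, Calymmian.
Oldest start 1600 minus youngest end 201.4 gives 1398.6 Myr overall.

Triassic, Cambrian, Cryogenian, Stenian, Calymmian; total span 1398.6 Myr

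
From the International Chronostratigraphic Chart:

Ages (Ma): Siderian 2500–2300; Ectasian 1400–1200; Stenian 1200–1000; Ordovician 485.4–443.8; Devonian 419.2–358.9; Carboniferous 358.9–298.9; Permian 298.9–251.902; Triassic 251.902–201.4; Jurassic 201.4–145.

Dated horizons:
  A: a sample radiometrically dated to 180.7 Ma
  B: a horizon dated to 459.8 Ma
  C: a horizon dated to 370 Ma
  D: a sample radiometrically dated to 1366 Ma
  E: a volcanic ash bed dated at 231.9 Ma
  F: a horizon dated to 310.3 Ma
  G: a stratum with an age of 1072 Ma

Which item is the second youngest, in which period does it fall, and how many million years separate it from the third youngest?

E, in the Triassic; 78.4 million years to F

Sorted youngest-first by Ma: A (180.7), E (231.9), F (310.3), C (370), B (459.8), G (1072), D (1366).
The second youngest is E at 231.9 Ma, which lies in 251.902–201.4 Ma: the Triassic.
The third youngest is F at 310.3 Ma; separation = |231.9 − 310.3| = 78.4 Myr.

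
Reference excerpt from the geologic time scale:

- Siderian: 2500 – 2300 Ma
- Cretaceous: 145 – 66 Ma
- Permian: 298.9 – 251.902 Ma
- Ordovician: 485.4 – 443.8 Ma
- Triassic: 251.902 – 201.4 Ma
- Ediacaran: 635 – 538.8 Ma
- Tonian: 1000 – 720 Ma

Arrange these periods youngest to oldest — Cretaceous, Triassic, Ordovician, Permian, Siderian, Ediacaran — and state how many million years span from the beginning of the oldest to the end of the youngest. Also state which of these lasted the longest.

Cretaceous, Triassic, Permian, Ordovician, Ediacaran, Siderian; total span 2434 Myr; longest is Siderian

Start ages (Ma): Siderian 2500, Ediacaran 635, Ordovician 485.4, Permian 298.9, Triassic 251.902, Cretaceous 145.
Ordered youngest to oldest: Cretaceous, Triassic, Permian, Ordovician, Ediacaran, Siderian.
Span = 2500 − 66 = 2434 Myr.
Durations: Permian 46.998, Triassic 50.502, Ordovician 41.6, Ediacaran 96.2, Siderian 200, Cretaceous 79 → longest is Siderian (200 Myr).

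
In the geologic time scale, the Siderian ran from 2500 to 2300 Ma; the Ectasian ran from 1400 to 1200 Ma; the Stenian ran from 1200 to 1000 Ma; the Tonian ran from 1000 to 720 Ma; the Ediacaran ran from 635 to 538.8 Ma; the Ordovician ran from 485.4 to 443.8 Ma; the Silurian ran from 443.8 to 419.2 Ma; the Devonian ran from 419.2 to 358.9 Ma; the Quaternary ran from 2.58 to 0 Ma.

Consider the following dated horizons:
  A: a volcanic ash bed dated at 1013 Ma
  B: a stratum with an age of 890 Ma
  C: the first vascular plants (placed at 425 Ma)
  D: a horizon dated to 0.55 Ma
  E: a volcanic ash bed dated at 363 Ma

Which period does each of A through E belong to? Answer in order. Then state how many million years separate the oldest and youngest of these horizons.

Match each age against the start–end ranges in the excerpt: A = 1013 Ma → Stenian (1200–1000); B = 890 Ma → Tonian (1000–720); C = 425 Ma → Silurian (443.8–419.2); D = 0.55 Ma → Quaternary (2.58–0); E = 363 Ma → Devonian (419.2–358.9).
The largest age is 1013 Ma and the smallest is 0.55 Ma; their difference is 1012.45 Myr.

A — Stenian; B — Tonian; C — Silurian; D — Quaternary; E — Devonian; span 1012.45 million years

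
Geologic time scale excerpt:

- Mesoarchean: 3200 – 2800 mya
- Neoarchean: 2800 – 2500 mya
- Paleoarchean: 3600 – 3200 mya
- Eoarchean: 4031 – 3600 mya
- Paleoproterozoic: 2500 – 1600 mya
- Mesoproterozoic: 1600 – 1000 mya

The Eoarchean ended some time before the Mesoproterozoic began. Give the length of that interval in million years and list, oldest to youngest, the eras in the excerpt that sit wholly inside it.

The Eoarchean closes at 3600 Ma and the Mesoproterozoic opens at 1600 Ma, so the interval is 3600 − 1600 = 2000 Myr.
An era fits inside if it starts at or after 3600 Ma and ends at or before 1600 Ma; oldest first that gives Paleoarchean, Mesoarchean, Neoarchean, Paleoproterozoic.

2000 million years; Paleoarchean, Mesoarchean, Neoarchean, Paleoproterozoic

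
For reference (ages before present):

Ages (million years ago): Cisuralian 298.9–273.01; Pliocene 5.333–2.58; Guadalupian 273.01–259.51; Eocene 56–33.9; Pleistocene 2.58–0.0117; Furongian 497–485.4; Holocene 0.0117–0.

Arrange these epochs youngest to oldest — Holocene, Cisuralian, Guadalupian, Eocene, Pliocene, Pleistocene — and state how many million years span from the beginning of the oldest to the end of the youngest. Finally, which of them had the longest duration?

Start ages (Ma): Cisuralian 298.9, Guadalupian 273.01, Eocene 56, Pliocene 5.333, Pleistocene 2.58, Holocene 0.0117.
Ordered youngest to oldest: Holocene, Pleistocene, Pliocene, Eocene, Guadalupian, Cisuralian.
Span = 298.9 − 0 = 298.9 Myr.
Durations: Pliocene 2.753, Holocene 0.0117, Pleistocene 2.5683, Eocene 22.1, Guadalupian 13.5, Cisuralian 25.89 → longest is Cisuralian (25.89 Myr).

Holocene → Pleistocene → Pliocene → Eocene → Guadalupian → Cisuralian; total span 298.9 Myr; longest is Cisuralian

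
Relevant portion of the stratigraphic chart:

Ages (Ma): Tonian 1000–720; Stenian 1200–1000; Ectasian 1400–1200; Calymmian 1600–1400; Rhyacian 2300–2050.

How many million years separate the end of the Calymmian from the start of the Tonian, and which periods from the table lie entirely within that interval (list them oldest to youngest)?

400 million years; Ectasian, Stenian

End of Calymmian = 1400 Ma; start of Tonian = 1000 Ma.
Gap = 1400 − 1000 = 400 Myr.
Periods wholly inside 1400–1000 Ma: Ectasian (1400–1200), Stenian (1200–1000).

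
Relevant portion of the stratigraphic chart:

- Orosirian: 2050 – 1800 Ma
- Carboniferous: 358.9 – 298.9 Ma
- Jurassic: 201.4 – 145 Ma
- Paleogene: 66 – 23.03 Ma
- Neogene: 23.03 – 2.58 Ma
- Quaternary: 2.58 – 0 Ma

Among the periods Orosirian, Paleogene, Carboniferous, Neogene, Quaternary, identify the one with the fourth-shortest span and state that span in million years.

Start − end for each: Orosirian 2050 − 1800 = 250; Paleogene 66 − 23.03 = 42.97; Carboniferous 358.9 − 298.9 = 60; Neogene 23.03 − 2.58 = 20.45; Quaternary 2.58 − 0 = 2.58.
Ranking these from shortest: Quaternary < Neogene < Paleogene < Carboniferous < Orosirian.
Position 4 in that ranking is Carboniferous, which lasted 60 Myr.

Carboniferous, 60 million years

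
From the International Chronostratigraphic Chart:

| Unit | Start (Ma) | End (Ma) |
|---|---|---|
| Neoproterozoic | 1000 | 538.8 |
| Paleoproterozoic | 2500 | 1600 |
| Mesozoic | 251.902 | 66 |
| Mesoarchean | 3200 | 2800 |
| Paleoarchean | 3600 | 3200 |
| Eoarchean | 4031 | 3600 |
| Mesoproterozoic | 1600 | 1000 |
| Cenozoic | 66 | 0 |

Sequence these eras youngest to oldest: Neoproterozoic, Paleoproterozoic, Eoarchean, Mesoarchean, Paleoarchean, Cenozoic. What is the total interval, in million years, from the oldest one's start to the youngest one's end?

Cenozoic → Neoproterozoic → Paleoproterozoic → Mesoarchean → Paleoarchean → Eoarchean; total span 4031 Myr

Start ages (Ma): Eoarchean 4031, Paleoarchean 3600, Mesoarchean 3200, Paleoproterozoic 2500, Neoproterozoic 1000, Cenozoic 66.
Ordered youngest to oldest: Cenozoic, Neoproterozoic, Paleoproterozoic, Mesoarchean, Paleoarchean, Eoarchean.
Span = 4031 − 0 = 4031 Myr.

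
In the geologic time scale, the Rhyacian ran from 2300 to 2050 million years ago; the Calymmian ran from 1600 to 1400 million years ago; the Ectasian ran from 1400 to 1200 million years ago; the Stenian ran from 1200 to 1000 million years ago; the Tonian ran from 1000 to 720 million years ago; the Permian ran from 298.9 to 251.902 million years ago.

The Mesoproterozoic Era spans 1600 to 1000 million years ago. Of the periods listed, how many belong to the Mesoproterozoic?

Periods inside 1600–1000 Ma: Calymmian, Ectasian, Stenian — 3 in total.

3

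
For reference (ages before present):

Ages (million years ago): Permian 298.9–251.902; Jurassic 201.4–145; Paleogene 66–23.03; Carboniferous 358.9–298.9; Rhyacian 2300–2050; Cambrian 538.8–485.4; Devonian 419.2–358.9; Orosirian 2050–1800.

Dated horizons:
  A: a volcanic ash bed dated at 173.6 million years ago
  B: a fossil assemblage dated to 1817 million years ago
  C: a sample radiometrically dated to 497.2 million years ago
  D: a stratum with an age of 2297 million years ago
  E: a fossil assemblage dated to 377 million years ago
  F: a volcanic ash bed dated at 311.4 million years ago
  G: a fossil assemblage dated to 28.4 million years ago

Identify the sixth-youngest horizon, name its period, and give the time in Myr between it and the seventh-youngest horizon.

Smaller Ma means younger, so youngest first: G 28.4 < A 173.6 < F 311.4 < E 377 < C 497.2 < B 1817 < D 2297.
Counting 6 along gives B (1817 Ma); the excerpt puts that inside the Orosirian, 2050–1800 Ma.
Next in line is D (2297 Ma), and 2297 − 1817 = 480 Myr.

B, in the Orosirian; 480 million years to D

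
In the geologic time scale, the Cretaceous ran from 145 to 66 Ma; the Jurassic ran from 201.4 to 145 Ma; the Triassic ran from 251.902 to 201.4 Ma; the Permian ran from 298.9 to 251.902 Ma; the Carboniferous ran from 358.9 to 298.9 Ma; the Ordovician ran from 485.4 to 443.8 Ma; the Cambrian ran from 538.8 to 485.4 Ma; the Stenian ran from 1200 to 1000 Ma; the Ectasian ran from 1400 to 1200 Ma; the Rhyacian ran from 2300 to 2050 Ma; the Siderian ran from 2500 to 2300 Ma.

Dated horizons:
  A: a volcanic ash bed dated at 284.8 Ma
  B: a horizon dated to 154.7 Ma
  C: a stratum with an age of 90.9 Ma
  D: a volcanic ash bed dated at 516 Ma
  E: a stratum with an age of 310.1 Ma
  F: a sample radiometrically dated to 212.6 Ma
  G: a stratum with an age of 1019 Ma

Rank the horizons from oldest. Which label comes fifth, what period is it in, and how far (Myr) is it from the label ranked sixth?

Larger Ma means older, so oldest first: G 1019 > D 516 > E 310.1 > A 284.8 > F 212.6 > B 154.7 > C 90.9.
Counting 5 along gives F (212.6 Ma); the excerpt puts that inside the Triassic, 251.902–201.4 Ma.
Next in line is B (154.7 Ma), and 212.6 − 154.7 = 57.9 Myr.

F, in the Triassic; 57.9 million years to B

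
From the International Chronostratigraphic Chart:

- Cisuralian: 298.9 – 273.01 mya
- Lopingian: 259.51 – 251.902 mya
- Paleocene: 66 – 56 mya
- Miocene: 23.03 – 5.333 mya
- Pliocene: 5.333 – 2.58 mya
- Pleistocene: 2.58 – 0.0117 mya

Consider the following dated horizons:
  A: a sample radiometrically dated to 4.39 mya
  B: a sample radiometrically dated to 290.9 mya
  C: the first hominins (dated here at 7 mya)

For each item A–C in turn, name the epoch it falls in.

A — Pliocene; B — Cisuralian; C — Miocene

Match each age against the start–end ranges in the excerpt: A = 4.39 Ma → Pliocene (5.333–2.58); B = 290.9 Ma → Cisuralian (298.9–273.01); C = 7 Ma → Miocene (23.03–5.333).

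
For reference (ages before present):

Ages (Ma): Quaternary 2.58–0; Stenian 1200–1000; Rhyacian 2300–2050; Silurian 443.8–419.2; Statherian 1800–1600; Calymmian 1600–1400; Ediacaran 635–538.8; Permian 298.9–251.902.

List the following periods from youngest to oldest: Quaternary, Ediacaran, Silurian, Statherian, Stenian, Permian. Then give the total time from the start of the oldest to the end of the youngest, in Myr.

From the excerpt: Quaternary 2.58–0; Ediacaran 635–538.8; Silurian 443.8–419.2; Statherian 1800–1600; Stenian 1200–1000; Permian 298.9–251.902 (Ma).
Larger Ma is earlier, so the oldest is Statherian and the youngest is Quaternary; youngest to oldest: Quaternary, Permian, Silurian, Ediacaran, Stenian, Statherian.
Oldest start 1800 minus youngest end 0 gives 1800 Myr overall.

Quaternary → Permian → Silurian → Ediacaran → Stenian → Statherian; total span 1800 Myr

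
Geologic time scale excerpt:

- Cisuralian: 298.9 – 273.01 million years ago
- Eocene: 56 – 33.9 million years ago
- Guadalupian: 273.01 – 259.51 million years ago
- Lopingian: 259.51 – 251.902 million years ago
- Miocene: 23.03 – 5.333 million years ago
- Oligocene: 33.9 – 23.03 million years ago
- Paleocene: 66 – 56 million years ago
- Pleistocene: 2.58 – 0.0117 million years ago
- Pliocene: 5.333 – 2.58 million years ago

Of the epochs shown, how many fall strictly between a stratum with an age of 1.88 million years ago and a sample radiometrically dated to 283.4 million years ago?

The older date is 283.4 Ma and the younger is 1.88 Ma.
Epochs with start < 283.4 and end > 1.88 Ma: Guadalupian (273.01–259.51), Lopingian (259.51–251.902), Paleocene (66–56), Eocene (56–33.9), Oligocene (33.9–23.03), Miocene (23.03–5.333), Pliocene (5.333–2.58).
That is 7 complete epochs.

7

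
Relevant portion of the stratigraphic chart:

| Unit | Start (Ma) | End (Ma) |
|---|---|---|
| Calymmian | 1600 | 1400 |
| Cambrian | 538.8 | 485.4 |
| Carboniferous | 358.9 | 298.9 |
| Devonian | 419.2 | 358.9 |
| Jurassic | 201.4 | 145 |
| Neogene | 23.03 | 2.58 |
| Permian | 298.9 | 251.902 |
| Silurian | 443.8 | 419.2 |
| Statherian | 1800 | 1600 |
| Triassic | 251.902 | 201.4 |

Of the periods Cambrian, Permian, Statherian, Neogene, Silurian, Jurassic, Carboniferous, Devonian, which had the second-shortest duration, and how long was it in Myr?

Durations: Cambrian 53.4; Permian 46.998; Statherian 200; Neogene 20.45; Silurian 24.6; Jurassic 56.4; Carboniferous 60; Devonian 60.3 Myr.
Sorted shortest-first: Neogene (20.45), Silurian (24.6), Permian (46.998), Cambrian (53.4), Jurassic (56.4), Carboniferous (60), Devonian (60.3), Statherian (200).
The second shortest is Silurian at 24.6 Myr.

Silurian, 24.6 million years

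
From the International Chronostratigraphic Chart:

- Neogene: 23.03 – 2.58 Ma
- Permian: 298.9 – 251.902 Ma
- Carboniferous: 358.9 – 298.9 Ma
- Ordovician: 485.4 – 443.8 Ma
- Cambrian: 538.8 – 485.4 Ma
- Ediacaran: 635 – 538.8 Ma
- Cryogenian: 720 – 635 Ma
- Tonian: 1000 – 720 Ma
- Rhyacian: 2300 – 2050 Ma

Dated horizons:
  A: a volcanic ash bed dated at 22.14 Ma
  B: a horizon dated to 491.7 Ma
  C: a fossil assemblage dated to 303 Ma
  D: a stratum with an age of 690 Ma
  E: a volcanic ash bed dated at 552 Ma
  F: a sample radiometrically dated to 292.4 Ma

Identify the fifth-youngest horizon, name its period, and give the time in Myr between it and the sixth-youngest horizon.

Smaller Ma means younger, so youngest first: A 22.14 < F 292.4 < C 303 < B 491.7 < E 552 < D 690.
Counting 5 along gives E (552 Ma); the excerpt puts that inside the Ediacaran, 635–538.8 Ma.
Next in line is D (690 Ma), and 690 − 552 = 138 Myr.

E, in the Ediacaran; 138 million years to D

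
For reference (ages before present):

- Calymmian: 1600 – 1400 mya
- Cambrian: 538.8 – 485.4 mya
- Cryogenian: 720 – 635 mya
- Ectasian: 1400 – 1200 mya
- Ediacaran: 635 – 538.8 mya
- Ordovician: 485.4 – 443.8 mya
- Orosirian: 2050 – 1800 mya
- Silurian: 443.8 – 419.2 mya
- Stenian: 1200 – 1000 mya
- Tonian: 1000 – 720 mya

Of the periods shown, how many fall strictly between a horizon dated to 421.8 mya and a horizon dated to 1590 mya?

7

The older date is 1590 Ma and the younger is 421.8 Ma.
Periods with start < 1590 and end > 421.8 Ma: Ectasian (1400–1200), Stenian (1200–1000), Tonian (1000–720), Cryogenian (720–635), Ediacaran (635–538.8), Cambrian (538.8–485.4), Ordovician (485.4–443.8).
That is 7 complete periods.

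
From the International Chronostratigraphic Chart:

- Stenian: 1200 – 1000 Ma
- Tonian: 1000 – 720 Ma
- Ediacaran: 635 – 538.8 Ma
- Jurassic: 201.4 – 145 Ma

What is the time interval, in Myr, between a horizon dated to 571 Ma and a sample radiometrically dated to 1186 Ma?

1186 − 571 = 615 million years.

615 million years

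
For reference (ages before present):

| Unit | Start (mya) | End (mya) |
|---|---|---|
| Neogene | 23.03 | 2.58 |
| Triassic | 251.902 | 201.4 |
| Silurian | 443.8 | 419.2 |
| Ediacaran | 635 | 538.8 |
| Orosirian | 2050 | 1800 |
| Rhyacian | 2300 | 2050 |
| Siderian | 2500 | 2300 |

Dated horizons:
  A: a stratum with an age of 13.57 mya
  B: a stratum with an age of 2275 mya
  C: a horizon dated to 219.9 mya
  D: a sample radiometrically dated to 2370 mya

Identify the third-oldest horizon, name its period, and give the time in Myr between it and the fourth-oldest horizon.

Larger Ma means older, so oldest first: D 2370 > B 2275 > C 219.9 > A 13.57.
Counting 3 along gives C (219.9 Ma); the excerpt puts that inside the Triassic, 251.902–201.4 Ma.
Next in line is A (13.57 Ma), and 219.9 − 13.57 = 206.33 Myr.

C, in the Triassic; 206.33 million years to A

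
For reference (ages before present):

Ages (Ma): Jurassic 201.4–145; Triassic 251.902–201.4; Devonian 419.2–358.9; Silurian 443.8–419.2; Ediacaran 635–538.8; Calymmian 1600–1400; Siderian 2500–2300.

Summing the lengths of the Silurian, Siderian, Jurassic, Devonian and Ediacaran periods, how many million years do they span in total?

Duration is start − end for each: (443.8 − 419.2) + (2500 − 2300) + (201.4 − 145) + (419.2 − 358.9) + (635 − 538.8).
That is 24.6 + 200 + 56.4 + 60.3 + 96.2, which totals 437.5 million years.

437.5 million years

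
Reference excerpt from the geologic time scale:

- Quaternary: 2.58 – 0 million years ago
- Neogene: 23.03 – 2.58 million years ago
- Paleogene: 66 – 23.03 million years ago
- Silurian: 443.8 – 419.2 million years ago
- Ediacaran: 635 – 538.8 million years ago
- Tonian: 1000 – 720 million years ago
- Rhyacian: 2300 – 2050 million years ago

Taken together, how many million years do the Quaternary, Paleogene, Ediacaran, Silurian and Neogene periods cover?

186.8 million years

Duration is start − end for each: (2.58 − 0) + (66 − 23.03) + (635 − 538.8) + (443.8 − 419.2) + (23.03 − 2.58).
That is 2.58 + 42.97 + 96.2 + 24.6 + 20.45, which totals 186.8 million years.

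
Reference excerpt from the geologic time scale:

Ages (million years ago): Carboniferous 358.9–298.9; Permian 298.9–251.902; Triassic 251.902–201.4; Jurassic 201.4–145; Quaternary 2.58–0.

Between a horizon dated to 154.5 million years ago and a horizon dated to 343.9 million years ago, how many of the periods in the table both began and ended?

2

343.9 Ma sits inside the Carboniferous (358.9–298.9) and 154.5 Ma inside the Jurassic (201.4–145); neither of those is wholly between the two dates.
The listed periods lying completely between them are Permian, Triassic — 2 in all.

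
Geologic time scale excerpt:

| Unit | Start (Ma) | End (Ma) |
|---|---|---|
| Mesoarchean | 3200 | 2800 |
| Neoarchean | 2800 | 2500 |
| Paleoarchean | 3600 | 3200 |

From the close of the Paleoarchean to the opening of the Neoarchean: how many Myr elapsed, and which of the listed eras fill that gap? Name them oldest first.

End of Paleoarchean = 3200 Ma; start of Neoarchean = 2800 Ma.
Gap = 3200 − 2800 = 400 Myr.
Eras wholly inside 3200–2800 Ma: Mesoarchean (3200–2800).

400 million years; Mesoarchean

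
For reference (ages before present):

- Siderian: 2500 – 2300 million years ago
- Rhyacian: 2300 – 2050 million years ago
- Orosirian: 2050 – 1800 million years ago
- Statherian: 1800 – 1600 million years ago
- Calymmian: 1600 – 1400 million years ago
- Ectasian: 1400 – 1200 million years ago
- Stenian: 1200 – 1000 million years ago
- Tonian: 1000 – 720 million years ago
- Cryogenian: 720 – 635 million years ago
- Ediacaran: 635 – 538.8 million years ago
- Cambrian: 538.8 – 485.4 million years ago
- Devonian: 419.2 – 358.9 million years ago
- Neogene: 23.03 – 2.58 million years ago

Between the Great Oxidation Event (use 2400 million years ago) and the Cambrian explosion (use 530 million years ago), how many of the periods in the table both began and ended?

9

2400 Ma sits inside the Siderian (2500–2300) and 530 Ma inside the Cambrian (538.8–485.4); neither of those is wholly between the two dates.
The listed periods lying completely between them are Rhyacian, Orosirian, Statherian, Calymmian, Ectasian, Stenian, Tonian, Cryogenian, Ediacaran — 9 in all.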